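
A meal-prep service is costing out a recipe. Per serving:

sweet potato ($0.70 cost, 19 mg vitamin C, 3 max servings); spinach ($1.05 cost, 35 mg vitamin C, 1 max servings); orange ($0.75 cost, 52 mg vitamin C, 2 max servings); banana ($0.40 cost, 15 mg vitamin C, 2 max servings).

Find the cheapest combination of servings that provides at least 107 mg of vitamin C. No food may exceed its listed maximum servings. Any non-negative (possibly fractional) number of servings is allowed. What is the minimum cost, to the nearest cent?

$1.58

Cost per mg of vitamin C: orange $0.0144, banana $0.0267, spinach $0.0300, sweet potato $0.0368.
Take 2 servings of orange: +104.0 mg vitamin C for $1.50 (total $1.50, still need 3.0 mg).
Take 0.2 servings of banana: +3.0 mg vitamin C for $0.08 (total $1.58, still need 0.0 mg).
Filling from the cheapest source first is optimal under one linear minimum: $1.58.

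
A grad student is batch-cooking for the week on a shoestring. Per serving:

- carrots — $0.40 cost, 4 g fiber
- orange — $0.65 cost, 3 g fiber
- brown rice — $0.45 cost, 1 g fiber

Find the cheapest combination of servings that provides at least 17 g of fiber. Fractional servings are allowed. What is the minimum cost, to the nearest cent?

$1.70

Cost per g of fiber: carrots $0.1000, orange $0.2167, brown rice $0.4500.
With no serving limits, use only carrots: 17 g / 4 g = 4.25 servings × $0.40 = $1.70.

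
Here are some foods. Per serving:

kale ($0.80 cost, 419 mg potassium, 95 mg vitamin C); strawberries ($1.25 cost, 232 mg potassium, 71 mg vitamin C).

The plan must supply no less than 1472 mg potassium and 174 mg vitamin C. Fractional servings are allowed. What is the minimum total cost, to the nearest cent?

$2.81

An LP optimum is at a vertex; with two nutrient constraints at most two foods are used. Check each candidate.
kale only: max(1472/419, 174/95) = 3.513 servings → $2.81.
strawberries only: max(1472/232, 174/71) = 6.345 servings → $7.93.
kale + strawberries with both targets exact would need a negative amount; discard.
The minimum over all feasible corners is $2.81.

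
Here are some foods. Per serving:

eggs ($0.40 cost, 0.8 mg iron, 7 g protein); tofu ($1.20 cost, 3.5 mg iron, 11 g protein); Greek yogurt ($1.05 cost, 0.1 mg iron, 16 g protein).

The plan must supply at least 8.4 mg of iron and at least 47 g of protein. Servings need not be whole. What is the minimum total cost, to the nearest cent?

$3.46

Two binding constraints pin down two serving amounts, so the optimal mix uses at most two foods. The candidates are each food alone (scaled to the tighter of iron/protein) and each pair with both constraints tight.
eggs only: max(8.4/0.8, 47/7) = 10.5 servings → $4.20.
tofu only: max(8.4/3.5, 47/11) = 4.273 servings → $5.13.
Greek yogurt only: max(8.4/0.1, 47/16) = 84 servings → $88.20.
eggs + tofu with both tight: 4.592 servings and 1.35 servings → $3.46.
eggs + Greek yogurt: the both-tight solution has a negative serving — not a feasible corner.
tofu + Greek yogurt with both tight: 2.362 servings and 1.313 servings → $4.21.
The minimum over all feasible corners is $3.46.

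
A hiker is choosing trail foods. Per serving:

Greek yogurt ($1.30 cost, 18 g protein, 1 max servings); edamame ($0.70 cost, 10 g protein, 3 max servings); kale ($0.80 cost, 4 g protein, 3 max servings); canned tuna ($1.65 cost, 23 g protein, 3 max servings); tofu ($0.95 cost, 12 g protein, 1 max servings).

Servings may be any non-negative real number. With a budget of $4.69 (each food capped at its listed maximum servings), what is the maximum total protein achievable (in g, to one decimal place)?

Protein per dollar: edamame 14.29, canned tuna 13.94, Greek yogurt 13.85, tofu 12.63, kale 5.
Take 3 servings of edamame: spends $2.10, +30.0 g protein (running total 30.0 g).
Take 1.57 servings of canned tuna: spends $2.59, +36.1 g protein (running total 66.1 g).
Greedy by best ratio exhausts the cost allowance optimally: 66.1 g.

66.1 g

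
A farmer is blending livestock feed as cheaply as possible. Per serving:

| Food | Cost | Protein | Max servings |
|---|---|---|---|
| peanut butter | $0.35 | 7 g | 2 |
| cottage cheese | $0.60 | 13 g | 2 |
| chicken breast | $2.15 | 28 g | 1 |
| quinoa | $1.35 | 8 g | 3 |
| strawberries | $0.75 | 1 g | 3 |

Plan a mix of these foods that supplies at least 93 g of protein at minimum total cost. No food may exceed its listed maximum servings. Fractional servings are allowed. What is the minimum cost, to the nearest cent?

$8.85

Cost per g of protein: cottage cheese $0.0462, peanut butter $0.0500, chicken breast $0.0768, quinoa $0.1688, strawberries $0.7500.
Take 2 servings of cottage cheese: +26.0 g protein for $1.20 (total $1.20, still need 67.0 g).
Take 2 servings of peanut butter: +14.0 g protein for $0.70 (total $1.90, still need 53.0 g).
Take 1 serving of chicken breast: +28.0 g protein for $2.15 (total $4.05, still need 25.0 g).
Take 3 servings of quinoa: +24.0 g protein for $4.05 (total $8.10, still need 1.0 g).
Take 1 serving of strawberries: +1.0 g protein for $0.75 (total $8.85, still need 0.0 g).
Filling from the cheapest source first is optimal under one linear minimum: $8.85.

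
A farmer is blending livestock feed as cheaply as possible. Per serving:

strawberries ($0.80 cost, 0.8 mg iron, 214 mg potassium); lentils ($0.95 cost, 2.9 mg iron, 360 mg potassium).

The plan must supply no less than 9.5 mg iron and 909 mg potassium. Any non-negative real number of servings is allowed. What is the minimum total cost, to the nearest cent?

$3.11

Minimising a linear cost over {iron ≥ 9.5, potassium ≥ 909, servings ≥ 0} — the optimum is at a vertex, using one or two foods.
strawberries only: max(9.5/0.8, 909/214) = 11.88 servings → $9.50.
lentils only: max(9.5/2.9, 909/360) = 3.276 servings → $3.11.
strawberries + lentils: the both-tight solution has a negative serving — not a feasible corner.
Cheapest feasible corner: $3.11.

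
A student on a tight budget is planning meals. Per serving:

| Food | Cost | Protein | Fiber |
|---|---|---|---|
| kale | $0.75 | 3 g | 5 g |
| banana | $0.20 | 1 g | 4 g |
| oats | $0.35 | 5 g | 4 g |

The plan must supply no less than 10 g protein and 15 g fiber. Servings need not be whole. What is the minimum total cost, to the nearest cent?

A basic optimal solution has at most two foods positive. Try each food alone and each pair with both targets met exactly.
kale only: max(10/3, 15/5) = 3.333 servings → $2.50.
banana only: max(10/1, 15/4) = 10 servings → $2.00.
oats only: max(10/5, 15/4) = 3.75 servings → $1.31.
kale + banana: the both-tight solution has a negative serving — not a feasible corner.
kale + oats with both tight: 2.692 servings and 0.3846 servings → $2.15.
banana + oats with both tight: 2.188 servings and 1.562 servings → $0.98.
The minimum over all feasible corners is $0.98.

$0.98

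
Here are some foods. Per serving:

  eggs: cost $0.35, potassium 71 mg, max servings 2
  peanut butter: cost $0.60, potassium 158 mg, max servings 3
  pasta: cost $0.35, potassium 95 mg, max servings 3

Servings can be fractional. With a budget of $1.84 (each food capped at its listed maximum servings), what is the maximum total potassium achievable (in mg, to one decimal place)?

493.0 mg

Potassium per dollar: pasta 271.4, peanut butter 263.3, eggs 202.9.
Take 3 servings of pasta: spends $1.05, +285.0 mg potassium (running total 285.0 mg).
Take 1.317 servings of peanut butter: spends $0.79, +208.0 mg potassium (running total 493.0 mg).
Filling greedily by potassium-per-dollar is optimal for one linear limit, giving 493.0 mg.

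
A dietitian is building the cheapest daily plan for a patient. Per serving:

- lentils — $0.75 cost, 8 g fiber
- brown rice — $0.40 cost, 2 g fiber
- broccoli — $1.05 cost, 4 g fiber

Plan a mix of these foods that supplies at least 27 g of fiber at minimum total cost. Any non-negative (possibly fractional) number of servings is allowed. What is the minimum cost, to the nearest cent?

Cost per g of fiber: lentils $0.0938, brown rice $0.2000, broccoli $0.2625.
With no serving limits, use only lentils: 27 g / 8 g = 3.375 servings × $0.75 = $2.53.

$2.53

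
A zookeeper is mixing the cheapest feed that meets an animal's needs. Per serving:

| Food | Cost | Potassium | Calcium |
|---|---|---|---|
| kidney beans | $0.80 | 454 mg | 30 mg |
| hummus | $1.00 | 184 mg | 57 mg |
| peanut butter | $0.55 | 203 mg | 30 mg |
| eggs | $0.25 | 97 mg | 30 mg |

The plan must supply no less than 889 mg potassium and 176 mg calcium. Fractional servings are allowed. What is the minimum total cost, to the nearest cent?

$1.96

This is a tiny linear program; its minimum lies at a vertex of the feasible set. List the vertices and price them.
kidney beans only: max(889/454, 176/30) = 5.867 servings → $4.69.
hummus only: max(889/184, 176/57) = 4.832 servings → $4.83.
peanut butter only: max(889/203, 176/30) = 5.867 servings → $3.23.
eggs only: max(889/97, 176/30) = 9.165 servings → $2.29.
kidney beans + hummus with both tight: 0.8984 servings and 2.615 servings → $3.33.
kidney beans + peanut butter: the both-tight solution has a negative serving — not a feasible corner.
kidney beans + eggs with both tight: 0.8962 servings and 4.97 servings → $1.96.
hummus + peanut butter with both tight: 1.497 servings and 3.022 servings → $3.16.
hummus + eggs with both targets exact would need a negative amount; discard.
peanut butter + eggs with both tight: 3.018 servings and 2.848 servings → $2.37.
So the least-cost plan costs $1.96.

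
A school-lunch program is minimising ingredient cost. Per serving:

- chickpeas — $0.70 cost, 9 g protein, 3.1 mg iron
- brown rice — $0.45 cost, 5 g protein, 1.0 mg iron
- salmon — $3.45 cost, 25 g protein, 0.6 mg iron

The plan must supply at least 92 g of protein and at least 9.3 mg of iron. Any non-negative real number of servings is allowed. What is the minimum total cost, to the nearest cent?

Minimising a linear cost over {protein ≥ 92, iron ≥ 9.3, servings ≥ 0} — the optimum is at a vertex, using one or two foods.
chickpeas only: max(92/9, 9.3/3.1) = 10.22 servings → $7.16.
brown rice only: max(92/5, 9.3/1.0) = 18.4 servings → $8.28.
salmon only: max(92/25, 9.3/0.6) = 15.5 servings → $53.48.
chickpeas + brown rice with both targets exact would need a negative amount; discard.
chickpeas + salmon with both tight: 2.459 servings and 2.795 servings → $11.36.
brown rice + salmon with both tight: 8.059 servings and 2.068 servings → $10.76.
So the least-cost plan costs $7.16.

$7.16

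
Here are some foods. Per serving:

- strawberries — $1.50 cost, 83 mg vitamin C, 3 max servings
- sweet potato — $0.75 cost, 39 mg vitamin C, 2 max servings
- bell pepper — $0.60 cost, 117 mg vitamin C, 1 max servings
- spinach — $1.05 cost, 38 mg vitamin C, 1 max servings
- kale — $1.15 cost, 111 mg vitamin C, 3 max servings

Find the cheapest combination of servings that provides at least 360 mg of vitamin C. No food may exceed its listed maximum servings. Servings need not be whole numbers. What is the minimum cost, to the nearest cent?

$3.12

Cost per mg of vitamin C: bell pepper $0.0051, kale $0.0104, strawberries $0.0181, sweet potato $0.0192, spinach $0.0276.
Take 1 serving of bell pepper: +117.0 mg vitamin C for $0.60 (total $0.60, still need 243.0 mg).
Take 2.189 servings of kale: +243.0 mg vitamin C for $2.52 (total $3.12, still need 0.0 mg).
Filling from the cheapest source first is optimal under one linear minimum: $3.12.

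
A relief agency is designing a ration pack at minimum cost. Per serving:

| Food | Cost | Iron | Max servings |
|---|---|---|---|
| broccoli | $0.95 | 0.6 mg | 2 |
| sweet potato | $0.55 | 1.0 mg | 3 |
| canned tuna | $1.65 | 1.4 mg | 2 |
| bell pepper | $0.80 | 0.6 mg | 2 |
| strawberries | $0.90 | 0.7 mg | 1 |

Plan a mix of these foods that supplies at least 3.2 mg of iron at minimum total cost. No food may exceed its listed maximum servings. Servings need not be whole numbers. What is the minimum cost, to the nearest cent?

$1.89

Cost per mg of iron: sweet potato $0.5500, canned tuna $1.1786, strawberries $1.2857, bell pepper $1.3333, broccoli $1.5833.
Take 3 servings of sweet potato: +3.0 mg iron for $1.65 (total $1.65, still need 0.2 mg).
Take 0.1429 servings of canned tuna: +0.2 mg iron for $0.24 (total $1.89, still need 0.0 mg).
Greedy by cheapest-per-mg is optimal for a single linear constraint, so the minimum cost is $1.89.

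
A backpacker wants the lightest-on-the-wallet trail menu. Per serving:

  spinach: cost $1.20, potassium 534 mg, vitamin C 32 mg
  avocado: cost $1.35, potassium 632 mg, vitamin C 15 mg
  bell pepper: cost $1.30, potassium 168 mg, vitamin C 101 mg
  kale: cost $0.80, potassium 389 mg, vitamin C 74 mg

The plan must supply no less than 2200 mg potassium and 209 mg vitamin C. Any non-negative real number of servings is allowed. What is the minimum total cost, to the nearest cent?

$4.52

Two binding constraints pin down two serving amounts, so the optimal mix uses at most two foods. The candidates are each food alone (scaled to the tighter of potassium/vitamin C) and each pair with both constraints tight.
spinach only: max(2200/534, 209/32) = 6.531 servings → $7.84.
avocado only: max(2200/632, 209/15) = 13.93 servings → $18.81.
bell pepper only: max(2200/168, 209/101) = 13.1 servings → $17.02.
kale only: max(2200/389, 209/74) = 5.656 servings → $4.52.
spinach + avocado: intersection lies outside the first quadrant.
spinach + bell pepper with both tight: 3.853 servings and 0.8486 servings → $5.73.
spinach + kale with both tight: 3.011 servings and 1.522 servings → $4.83.
avocado + bell pepper with both tight: 3.051 servings and 1.616 servings → $6.22.
avocado + kale with both tight: 1.991 servings and 2.421 servings → $4.62.
bell pepper + kale with both targets exact would need a negative amount; discard.
Cheapest feasible corner: $4.52.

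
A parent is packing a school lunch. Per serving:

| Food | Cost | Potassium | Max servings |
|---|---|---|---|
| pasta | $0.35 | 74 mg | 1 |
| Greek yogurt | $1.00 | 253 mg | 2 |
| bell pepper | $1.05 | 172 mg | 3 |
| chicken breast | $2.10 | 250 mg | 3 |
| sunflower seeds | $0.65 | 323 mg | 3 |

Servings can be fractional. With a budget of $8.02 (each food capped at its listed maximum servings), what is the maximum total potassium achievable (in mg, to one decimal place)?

2132.9 mg

Potassium per dollar: sunflower seeds 496.9, Greek yogurt 253, pasta 211.4, bell pepper 163.8, chicken breast 119.
Take 3 servings of sunflower seeds: spends $1.95, +969.0 mg potassium (running total 969.0 mg).
Take 2 servings of Greek yogurt: spends $2.00, +506.0 mg potassium (running total 1475.0 mg).
Take 1 serving of pasta: spends $0.35, +74.0 mg potassium (running total 1549.0 mg).
Take 3 servings of bell pepper: spends $3.15, +516.0 mg potassium (running total 2065.0 mg).
Take 0.2714 servings of chicken breast: spends $0.57, +67.9 mg potassium (running total 2132.9 mg).
Filling greedily by potassium-per-dollar is optimal for one linear limit, giving 2132.9 mg.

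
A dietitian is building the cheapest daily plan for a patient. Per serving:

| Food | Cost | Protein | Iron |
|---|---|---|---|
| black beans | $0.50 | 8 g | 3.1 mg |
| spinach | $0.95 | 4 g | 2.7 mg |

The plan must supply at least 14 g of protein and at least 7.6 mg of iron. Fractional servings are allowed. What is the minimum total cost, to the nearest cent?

black beans only: max(14/8, 7.6/3.1) = 2.452 servings → $1.23.
spinach only: max(14/4, 7.6/2.7) = 3.5 servings → $3.33.
black beans + spinach with both tight: 0.8043 servings and 1.891 servings → $2.20.
So the least-cost plan costs $1.23.

$1.23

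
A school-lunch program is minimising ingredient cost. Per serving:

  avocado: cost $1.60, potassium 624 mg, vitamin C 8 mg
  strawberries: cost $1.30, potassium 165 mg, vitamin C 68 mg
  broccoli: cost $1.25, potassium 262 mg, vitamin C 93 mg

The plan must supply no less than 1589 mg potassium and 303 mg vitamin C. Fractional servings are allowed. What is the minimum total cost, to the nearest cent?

Check every corner: each single food scaled to meet both minima, and each pair solved so both constraints bind.
avocado only: max(1589/624, 303/8) = 37.88 servings → $60.60.
strawberries only: max(1589/165, 303/68) = 9.63 servings → $12.52.
broccoli only: max(1589/262, 303/93) = 6.065 servings → $7.58.
avocado + strawberries with both tight: 1.412 servings and 4.29 servings → $7.84.
avocado + broccoli with both tight: 1.223 servings and 3.153 servings → $5.90.
strawberries + broccoli with both targets exact would need a negative amount; discard.
Cheapest feasible corner: $5.90.

$5.90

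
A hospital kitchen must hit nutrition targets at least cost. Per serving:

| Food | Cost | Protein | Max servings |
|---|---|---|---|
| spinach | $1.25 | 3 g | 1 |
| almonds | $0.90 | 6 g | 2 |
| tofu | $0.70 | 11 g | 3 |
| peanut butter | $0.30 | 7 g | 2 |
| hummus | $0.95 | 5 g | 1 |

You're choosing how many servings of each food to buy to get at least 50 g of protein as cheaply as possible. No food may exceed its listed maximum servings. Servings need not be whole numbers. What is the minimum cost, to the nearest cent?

$3.15

Cost per g of protein: peanut butter $0.0429, tofu $0.0636, almonds $0.1500, hummus $0.1900, spinach $0.4167.
Take 2 servings of peanut butter: +14.0 g protein for $0.60 (total $0.60, still need 36.0 g).
Take 3 servings of tofu: +33.0 g protein for $2.10 (total $2.70, still need 3.0 g).
Take 0.5 servings of almonds: +3.0 g protein for $0.45 (total $3.15, still need 0.0 g).
Greedy by cheapest-per-g is optimal for a single linear constraint, so the minimum cost is $3.15.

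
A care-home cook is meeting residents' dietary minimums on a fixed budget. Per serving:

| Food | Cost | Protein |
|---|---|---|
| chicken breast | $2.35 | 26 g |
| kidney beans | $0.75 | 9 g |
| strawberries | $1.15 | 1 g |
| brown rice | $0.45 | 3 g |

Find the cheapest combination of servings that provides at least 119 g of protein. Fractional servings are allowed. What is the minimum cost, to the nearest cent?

$9.92

Cost per g of protein: kidney beans $0.0833, chicken breast $0.0904, brown rice $0.1500, strawberries $1.1500.
With no serving limits, use only kidney beans: 119 g / 9 g = 13.22 servings × $0.75 = $9.92.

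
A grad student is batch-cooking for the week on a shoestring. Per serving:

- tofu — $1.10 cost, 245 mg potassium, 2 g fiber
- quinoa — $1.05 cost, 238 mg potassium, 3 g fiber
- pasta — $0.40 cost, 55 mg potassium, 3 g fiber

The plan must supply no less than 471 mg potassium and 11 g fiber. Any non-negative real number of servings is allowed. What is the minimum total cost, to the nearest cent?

$2.42

This is a tiny linear program; its minimum lies at a vertex of the feasible set. List the vertices and price them.
tofu only: max(471/245, 11/2) = 5.5 servings → $6.05.
quinoa only: max(471/238, 11/3) = 3.667 servings → $3.85.
pasta only: max(471/55, 11/3) = 8.564 servings → $3.43.
tofu + quinoa: intersection lies outside the first quadrant.
tofu + pasta with both tight: 1.293 servings and 2.805 servings → $2.54.
quinoa + pasta with both tight: 1.472 servings and 2.195 servings → $2.42.
Cheapest feasible corner: $2.42.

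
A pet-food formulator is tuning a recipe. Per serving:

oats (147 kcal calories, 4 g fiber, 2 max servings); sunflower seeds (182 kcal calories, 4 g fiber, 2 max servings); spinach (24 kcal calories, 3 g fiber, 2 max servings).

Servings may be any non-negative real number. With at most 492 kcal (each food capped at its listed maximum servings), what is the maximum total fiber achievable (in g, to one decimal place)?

17.3 g

Fiber per kcal: spinach 0.125, oats 0.02721, sunflower seeds 0.02198.
Take 2 servings of spinach: uses 48 kcal, +6.0 g fiber (running total 6.0 g).
Take 2 servings of oats: uses 294 kcal, +8.0 g fiber (running total 14.0 g).
Take 0.8242 servings of sunflower seeds: uses 150 kcal, +3.3 g fiber (running total 17.3 g).
Filling greedily by fiber-per-kcal is optimal for one linear limit, giving 17.3 g.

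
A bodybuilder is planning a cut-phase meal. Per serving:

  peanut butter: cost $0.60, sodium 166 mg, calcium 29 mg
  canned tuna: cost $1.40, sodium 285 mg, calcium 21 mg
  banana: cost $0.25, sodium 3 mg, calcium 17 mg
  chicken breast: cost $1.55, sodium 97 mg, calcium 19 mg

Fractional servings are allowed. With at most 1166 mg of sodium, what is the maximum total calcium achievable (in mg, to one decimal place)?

6607.3 mg

Calcium per mg sodium: banana 5.667, chicken breast 0.1959, peanut butter 0.1747, canned tuna 0.07368.
With no serving limits, spend the whole sodium allowance on banana: 1166 mg / 3 mg × 17 mg = 6607.3 mg.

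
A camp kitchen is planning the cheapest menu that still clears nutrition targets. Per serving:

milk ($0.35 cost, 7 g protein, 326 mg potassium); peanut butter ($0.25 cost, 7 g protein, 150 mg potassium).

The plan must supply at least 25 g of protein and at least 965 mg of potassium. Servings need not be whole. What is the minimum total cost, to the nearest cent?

$1.14

milk only: max(25/7, 965/326) = 3.571 servings → $1.25.
peanut butter only: max(25/7, 965/150) = 6.433 servings → $1.61.
milk + peanut butter with both tight: 2.439 servings and 1.132 servings → $1.14.
Cheapest feasible corner: $1.14.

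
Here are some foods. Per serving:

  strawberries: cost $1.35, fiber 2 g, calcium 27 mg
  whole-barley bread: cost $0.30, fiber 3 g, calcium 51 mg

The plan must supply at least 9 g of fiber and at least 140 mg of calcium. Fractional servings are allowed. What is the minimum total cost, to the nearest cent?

$0.90

Check every corner: each single food scaled to meet both minima, and each pair solved so both constraints bind.
strawberries only: max(9/2, 140/27) = 5.185 servings → $7.00.
whole-barley bread only: max(9/3, 140/51) = 3 servings → $0.90.
strawberries + whole-barley bread with both tight: 1.857 servings and 1.762 servings → $3.04.
The minimum over all feasible corners is $0.90.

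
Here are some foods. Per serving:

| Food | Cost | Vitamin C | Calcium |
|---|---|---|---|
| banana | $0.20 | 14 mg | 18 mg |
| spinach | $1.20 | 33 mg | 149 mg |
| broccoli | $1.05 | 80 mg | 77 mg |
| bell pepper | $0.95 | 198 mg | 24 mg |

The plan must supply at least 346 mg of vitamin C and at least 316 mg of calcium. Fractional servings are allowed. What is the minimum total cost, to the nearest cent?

A basic optimal solution has at most two foods positive. Try each food alone and each pair with both targets met exactly.
banana only: max(346/14, 316/18) = 24.71 servings → $4.94.
spinach only: max(346/33, 316/149) = 10.48 servings → $12.58.
broccoli only: max(346/80, 316/77) = 4.325 servings → $4.54.
bell pepper only: max(346/198, 316/24) = 13.17 servings → $12.51.
banana + spinach with both targets exact would need a negative amount; discard.
banana + broccoli: the both-tight solution has a negative serving — not a feasible corner.
banana + bell pepper with both tight: 16.81 servings and 0.5589 servings → $3.89.
spinach + broccoli: intersection lies outside the first quadrant.
spinach + bell pepper with both tight: 1.89 servings and 1.432 servings → $3.63.
broccoli + bell pepper with both tight: 4.072 servings and 0.1022 servings → $4.37.
So the least-cost plan costs $3.63.

$3.63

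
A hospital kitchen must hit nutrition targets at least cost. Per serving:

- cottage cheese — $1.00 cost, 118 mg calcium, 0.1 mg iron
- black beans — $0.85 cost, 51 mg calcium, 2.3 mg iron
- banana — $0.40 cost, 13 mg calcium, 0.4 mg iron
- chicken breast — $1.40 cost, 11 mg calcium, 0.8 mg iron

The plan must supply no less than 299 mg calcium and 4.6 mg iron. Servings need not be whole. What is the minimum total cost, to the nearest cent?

For a min-cost LP with two ≥-constraints, a basic feasible solution has at most two positive variables.
cottage cheese only: max(299/118, 4.6/0.1) = 46 servings → $46.00.
black beans only: max(299/51, 4.6/2.3) = 5.863 servings → $4.98.
banana only: max(299/13, 4.6/0.4) = 23 servings → $9.20.
chicken breast only: max(299/11, 4.6/0.8) = 27.18 servings → $38.05.
cottage cheese + black beans with both tight: 1.701 servings and 1.926 servings → $3.34.
cottage cheese + banana with both tight: 1.303 servings and 11.17 servings → $5.77.
cottage cheese + chicken breast with both tight: 2.021 servings and 5.497 servings → $9.72.
black beans + banana: the both-tight solution has a negative serving — not a feasible corner.
black beans + chicken breast with both targets exact would need a negative amount; discard.
banana + chicken breast: intersection lies outside the first quadrant.
So the least-cost plan costs $3.34.

$3.34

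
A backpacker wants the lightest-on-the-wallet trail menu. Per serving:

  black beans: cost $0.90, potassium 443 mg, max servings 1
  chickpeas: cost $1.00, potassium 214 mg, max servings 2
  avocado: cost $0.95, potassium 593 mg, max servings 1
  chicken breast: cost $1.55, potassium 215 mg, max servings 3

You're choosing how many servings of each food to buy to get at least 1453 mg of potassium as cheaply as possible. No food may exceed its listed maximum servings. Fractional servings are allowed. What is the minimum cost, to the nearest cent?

Cost per mg of potassium: avocado $0.0016, black beans $0.0020, chickpeas $0.0047, chicken breast $0.0072.
Take 1 serving of avocado: +593.0 mg potassium for $0.95 (total $0.95, still need 860.0 mg).
Take 1 serving of black beans: +443.0 mg potassium for $0.90 (total $1.85, still need 417.0 mg).
Take 1.949 servings of chickpeas: +417.0 mg potassium for $1.95 (total $3.80, still need 0.0 mg).
Greedy by cheapest-per-mg is optimal for a single linear constraint, so the minimum cost is $3.80.

$3.80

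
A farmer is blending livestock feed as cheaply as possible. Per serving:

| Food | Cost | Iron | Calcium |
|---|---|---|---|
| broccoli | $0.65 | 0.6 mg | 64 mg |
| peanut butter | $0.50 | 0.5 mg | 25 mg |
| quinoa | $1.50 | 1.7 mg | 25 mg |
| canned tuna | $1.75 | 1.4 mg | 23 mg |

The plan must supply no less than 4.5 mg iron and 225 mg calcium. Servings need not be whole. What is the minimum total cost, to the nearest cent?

$4.32

Minimising a linear cost over {iron ≥ 4.5, calcium ≥ 225, servings ≥ 0} — the optimum is at a vertex, using one or two foods.
broccoli only: max(4.5/0.6, 225/64) = 7.5 servings → $4.88.
peanut butter only: max(4.5/0.5, 225/25) = 9 servings → $4.50.
quinoa only: max(4.5/1.7, 225/25) = 9 servings → $13.50.
canned tuna only: max(4.5/1.4, 225/23) = 9.783 servings → $17.12.
broccoli + peanut butter with both tight: 0 servings and 9 servings → $4.50.
broccoli + quinoa with both tight: 2.878 servings and 1.631 servings → $4.32.
broccoli + canned tuna with both tight: 2.79 servings and 2.018 servings → $5.35.
peanut butter + quinoa with both tight: 9 servings and 0 servings → $4.50.
peanut butter + canned tuna with both tight: 9 servings and 0 servings → $4.50.
quinoa + canned tuna: the both-tight solution has a negative serving — not a feasible corner.
The minimum over all feasible corners is $4.32.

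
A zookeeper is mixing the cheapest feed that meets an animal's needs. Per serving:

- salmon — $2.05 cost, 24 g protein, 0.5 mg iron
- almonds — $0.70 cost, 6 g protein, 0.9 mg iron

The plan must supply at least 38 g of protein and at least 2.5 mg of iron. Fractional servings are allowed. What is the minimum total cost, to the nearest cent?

Two binding constraints pin down two serving amounts, so the optimal mix uses at most two foods. The candidates are each food alone (scaled to the tighter of protein/iron) and each pair with both constraints tight.
salmon only: max(38/24, 2.5/0.5) = 5 servings → $10.25.
almonds only: max(38/6, 2.5/0.9) = 6.333 servings → $4.43.
salmon + almonds with both tight: 1.032 servings and 2.204 servings → $3.66.
Cheapest feasible corner: $3.66.

$3.66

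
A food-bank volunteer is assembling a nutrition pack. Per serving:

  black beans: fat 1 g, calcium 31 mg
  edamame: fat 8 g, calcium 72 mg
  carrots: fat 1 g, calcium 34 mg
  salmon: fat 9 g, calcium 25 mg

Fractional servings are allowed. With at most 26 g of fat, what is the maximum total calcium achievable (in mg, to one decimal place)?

884.0 mg

Calcium per g fat: carrots 34, black beans 31, edamame 9, salmon 2.778.
With no serving limits, spend the whole fat allowance on carrots: 26 g / 1 g × 34 mg = 884.0 mg.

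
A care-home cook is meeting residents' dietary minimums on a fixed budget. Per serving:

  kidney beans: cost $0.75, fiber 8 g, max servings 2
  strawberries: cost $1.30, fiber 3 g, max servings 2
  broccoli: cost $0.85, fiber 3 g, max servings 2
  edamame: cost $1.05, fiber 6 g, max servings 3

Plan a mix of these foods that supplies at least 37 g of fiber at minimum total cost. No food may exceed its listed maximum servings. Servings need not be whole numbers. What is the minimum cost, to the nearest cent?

Cost per g of fiber: kidney beans $0.0938, edamame $0.1750, broccoli $0.2833, strawberries $0.4333.
Take 2 servings of kidney beans: +16.0 g fiber for $1.50 (total $1.50, still need 21.0 g).
Take 3 servings of edamame: +18.0 g fiber for $3.15 (total $4.65, still need 3.0 g).
Take 1 serving of broccoli: +3.0 g fiber for $0.85 (total $5.50, still need 0.0 g).
Filling from the cheapest source first is optimal under one linear minimum: $5.50.

$5.50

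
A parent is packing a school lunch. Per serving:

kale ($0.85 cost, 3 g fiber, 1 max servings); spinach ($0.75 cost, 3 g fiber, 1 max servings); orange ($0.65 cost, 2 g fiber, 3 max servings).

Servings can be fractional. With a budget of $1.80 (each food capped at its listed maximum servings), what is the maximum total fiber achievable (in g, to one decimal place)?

Fiber per dollar: spinach 4, kale 3.529, orange 3.077.
Take 1 serving of spinach: spends $0.75, +3.0 g fiber (running total 3.0 g).
Take 1 serving of kale: spends $0.85, +3.0 g fiber (running total 6.0 g).
Take 0.3077 servings of orange: spends $0.20, +0.6 g fiber (running total 6.6 g).
Filling greedily by fiber-per-dollar is optimal for one linear limit, giving 6.6 g.

6.6 g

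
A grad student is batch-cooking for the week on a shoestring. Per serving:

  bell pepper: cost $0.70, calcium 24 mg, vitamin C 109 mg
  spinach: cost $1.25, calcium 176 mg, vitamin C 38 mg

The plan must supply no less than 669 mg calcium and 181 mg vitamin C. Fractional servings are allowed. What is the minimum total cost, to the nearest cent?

The cheapest plan sits at a corner of the feasible region — with two constraints it uses at most two foods.
bell pepper only: max(669/24, 181/109) = 27.88 servings → $19.51.
spinach only: max(669/176, 181/38) = 4.763 servings → $5.95.
bell pepper + spinach with both tight: 0.3521 servings and 3.753 servings → $4.94.
Cheapest feasible corner: $4.94.

$4.94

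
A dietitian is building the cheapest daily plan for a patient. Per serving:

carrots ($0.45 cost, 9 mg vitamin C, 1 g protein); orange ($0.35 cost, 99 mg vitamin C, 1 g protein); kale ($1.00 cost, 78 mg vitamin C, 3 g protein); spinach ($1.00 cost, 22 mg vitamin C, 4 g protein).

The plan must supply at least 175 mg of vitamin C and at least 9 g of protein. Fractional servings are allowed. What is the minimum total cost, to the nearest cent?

$2.38

An LP optimum is at a vertex; with two nutrient constraints at most two foods are used. Check each candidate.
carrots only: max(175/9, 9/1) = 19.44 servings → $8.75.
orange only: max(175/99, 9/1) = 9 servings → $3.15.
kale only: max(175/78, 9/3) = 3 servings → $3.00.
spinach only: max(175/22, 9/4) = 7.955 servings → $7.95.
carrots + orange with both tight: 7.956 servings and 1.044 servings → $3.95.
carrots + kale with both tight: 3.471 servings and 1.843 servings → $3.40.
carrots + spinach: intersection lies outside the first quadrant.
orange + kale: intersection lies outside the first quadrant.
orange + spinach with both tight: 1.342 servings and 1.914 servings → $2.38.
kale + spinach with both tight: 2.041 servings and 0.7195 servings → $2.76.
Cheapest feasible corner: $2.38.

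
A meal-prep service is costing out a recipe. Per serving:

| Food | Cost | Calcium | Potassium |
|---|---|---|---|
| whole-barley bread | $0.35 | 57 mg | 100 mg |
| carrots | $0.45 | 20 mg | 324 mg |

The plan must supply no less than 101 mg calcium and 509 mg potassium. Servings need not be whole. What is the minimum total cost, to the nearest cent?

Compare the cost at each extreme point of the feasible region.
whole-barley bread only: max(101/57, 509/100) = 5.09 servings → $1.78.
carrots only: max(101/20, 509/324) = 5.05 servings → $2.27.
whole-barley bread + carrots with both tight: 1.369 servings and 1.148 servings → $1.00.
So the least-cost plan costs $1.00.

$1.00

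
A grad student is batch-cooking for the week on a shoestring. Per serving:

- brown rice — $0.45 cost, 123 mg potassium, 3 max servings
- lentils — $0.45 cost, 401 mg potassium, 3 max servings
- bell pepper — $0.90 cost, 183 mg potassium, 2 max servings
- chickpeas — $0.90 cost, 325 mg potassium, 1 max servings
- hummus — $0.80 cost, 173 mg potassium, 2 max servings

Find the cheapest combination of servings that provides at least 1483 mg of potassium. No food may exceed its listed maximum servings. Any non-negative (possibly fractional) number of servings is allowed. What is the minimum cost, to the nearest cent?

$2.13

Cost per mg of potassium: lentils $0.0011, chickpeas $0.0028, brown rice $0.0037, hummus $0.0046, bell pepper $0.0049.
Take 3 servings of lentils: +1203.0 mg potassium for $1.35 (total $1.35, still need 280.0 mg).
Take 0.8615 servings of chickpeas: +280.0 mg potassium for $0.78 (total $2.13, still need 0.0 mg).
Filling from the cheapest source first is optimal under one linear minimum: $2.13.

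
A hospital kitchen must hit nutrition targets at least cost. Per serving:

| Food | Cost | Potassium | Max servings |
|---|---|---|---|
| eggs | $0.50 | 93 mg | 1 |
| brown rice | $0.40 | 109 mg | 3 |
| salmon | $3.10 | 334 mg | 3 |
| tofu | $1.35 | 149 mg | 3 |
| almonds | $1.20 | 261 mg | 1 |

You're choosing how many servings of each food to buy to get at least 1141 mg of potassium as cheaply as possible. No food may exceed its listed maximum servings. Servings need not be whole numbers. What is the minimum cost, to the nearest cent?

Cost per mg of potassium: brown rice $0.0037, almonds $0.0046, eggs $0.0054, tofu $0.0091, salmon $0.0093.
Take 3 servings of brown rice: +327.0 mg potassium for $1.20 (total $1.20, still need 814.0 mg).
Take 1 serving of almonds: +261.0 mg potassium for $1.20 (total $2.40, still need 553.0 mg).
Take 1 serving of eggs: +93.0 mg potassium for $0.50 (total $2.90, still need 460.0 mg).
Take 3 servings of tofu: +447.0 mg potassium for $4.05 (total $6.95, still need 13.0 mg).
Take 0.03892 servings of salmon: +13.0 mg potassium for $0.12 (total $7.07, still need 0.0 mg).
Filling from the cheapest source first is optimal under one linear minimum: $7.07.

$7.07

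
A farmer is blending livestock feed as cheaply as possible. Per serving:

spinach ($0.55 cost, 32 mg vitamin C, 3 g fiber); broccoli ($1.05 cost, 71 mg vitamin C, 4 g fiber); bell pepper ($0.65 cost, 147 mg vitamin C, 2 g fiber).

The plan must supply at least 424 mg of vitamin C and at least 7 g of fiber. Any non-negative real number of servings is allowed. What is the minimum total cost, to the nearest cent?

Compare the cost at each extreme point of the feasible region.
spinach only: max(424/32, 7/3) = 13.25 servings → $7.29.
broccoli only: max(424/71, 7/4) = 5.972 servings → $6.27.
bell pepper only: max(424/147, 7/2) = 3.5 servings → $2.27.
spinach + broccoli: intersection lies outside the first quadrant.
spinach + bell pepper with both tight: 0.4801 servings and 2.78 servings → $2.07.
broccoli + bell pepper with both tight: 0.4058 servings and 2.688 servings → $2.17.
So the least-cost plan costs $2.07.

$2.07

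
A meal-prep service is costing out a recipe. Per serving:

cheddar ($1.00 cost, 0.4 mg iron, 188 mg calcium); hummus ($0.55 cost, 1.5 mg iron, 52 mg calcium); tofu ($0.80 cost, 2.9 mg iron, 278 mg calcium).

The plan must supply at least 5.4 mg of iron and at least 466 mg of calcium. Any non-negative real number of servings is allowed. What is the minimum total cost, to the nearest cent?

Two binding constraints pin down two serving amounts, so the optimal mix uses at most two foods. The candidates are each food alone (scaled to the tighter of iron/calcium) and each pair with both constraints tight.
cheddar only: max(5.4/0.4, 466/188) = 13.5 servings → $13.50.
hummus only: max(5.4/1.5, 466/52) = 8.962 servings → $4.93.
tofu only: max(5.4/2.9, 466/278) = 1.862 servings → $1.49.
cheddar + hummus with both tight: 1.601 servings and 3.173 servings → $3.35.
cheddar + tofu: intersection lies outside the first quadrant.
hummus + tofu with both tight: 0.5627 servings and 1.571 servings → $1.57.
Cheapest feasible corner: $1.49.

$1.49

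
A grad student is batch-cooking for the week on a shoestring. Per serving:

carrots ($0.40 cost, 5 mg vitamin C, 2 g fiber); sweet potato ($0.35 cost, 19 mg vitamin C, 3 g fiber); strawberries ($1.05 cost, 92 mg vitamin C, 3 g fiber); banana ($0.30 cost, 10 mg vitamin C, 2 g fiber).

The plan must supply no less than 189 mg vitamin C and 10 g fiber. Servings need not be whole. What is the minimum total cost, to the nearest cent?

$2.37

A basic optimal solution has at most two foods positive. Try each food alone and each pair with both targets met exactly.
carrots only: max(189/5, 10/2) = 37.8 servings → $15.12.
sweet potato only: max(189/19, 10/3) = 9.947 servings → $3.48.
strawberries only: max(189/92, 10/3) = 3.333 servings → $3.50.
banana only: max(189/10, 10/2) = 18.9 servings → $5.67.
carrots + sweet potato: intersection lies outside the first quadrant.
carrots + strawberries with both tight: 2.089 servings and 1.941 servings → $2.87.
carrots + banana with both targets exact would need a negative amount; discard.
sweet potato + strawberries with both tight: 1.612 servings and 1.721 servings → $2.37.
sweet potato + banana with both targets exact would need a negative amount; discard.
strawberries + banana with both tight: 1.805 servings and 2.292 servings → $2.58.
Cheapest feasible corner: $2.37.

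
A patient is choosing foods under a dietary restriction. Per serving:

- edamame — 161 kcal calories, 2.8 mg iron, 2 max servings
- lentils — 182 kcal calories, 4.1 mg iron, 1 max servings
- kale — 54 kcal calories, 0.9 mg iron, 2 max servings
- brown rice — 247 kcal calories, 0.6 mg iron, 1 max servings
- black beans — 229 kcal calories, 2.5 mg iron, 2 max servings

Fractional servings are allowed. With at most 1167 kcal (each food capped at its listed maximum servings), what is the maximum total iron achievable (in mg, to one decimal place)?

Iron per kcal: lentils 0.02253, edamame 0.01739, kale 0.01667, black beans 0.01092, brown rice 0.002429.
Take 1 serving of lentils: uses 182 kcal, +4.1 mg iron (running total 4.1 mg).
Take 2 servings of edamame: uses 322 kcal, +5.6 mg iron (running total 9.7 mg).
Take 2 servings of kale: uses 108 kcal, +1.8 mg iron (running total 11.5 mg).
Take 2 servings of black beans: uses 458 kcal, +5.0 mg iron (running total 16.5 mg).
Take 0.3927 servings of brown rice: uses 97 kcal, +0.2 mg iron (running total 16.7 mg).
Filling greedily by iron-per-kcal is optimal for one linear limit, giving 16.7 mg.

16.7 mg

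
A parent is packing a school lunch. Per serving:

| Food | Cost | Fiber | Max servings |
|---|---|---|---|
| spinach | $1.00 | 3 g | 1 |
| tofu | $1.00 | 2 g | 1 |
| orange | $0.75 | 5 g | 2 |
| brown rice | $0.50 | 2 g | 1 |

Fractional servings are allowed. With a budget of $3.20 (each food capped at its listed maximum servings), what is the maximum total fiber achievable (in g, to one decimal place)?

15.4 g

Fiber per dollar: orange 6.667, brown rice 4, spinach 3, tofu 2.
Take 2 servings of orange: spends $1.50, +10.0 g fiber (running total 10.0 g).
Take 1 serving of brown rice: spends $0.50, +2.0 g fiber (running total 12.0 g).
Take 1 serving of spinach: spends $1.00, +3.0 g fiber (running total 15.0 g).
Take 0.2 servings of tofu: spends $0.20, +0.4 g fiber (running total 15.4 g).
Filling greedily by fiber-per-dollar is optimal for one linear limit, giving 15.4 g.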